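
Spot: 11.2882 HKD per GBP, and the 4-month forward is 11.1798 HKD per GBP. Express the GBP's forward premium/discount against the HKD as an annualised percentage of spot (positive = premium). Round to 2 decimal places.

T = 4/12 years.
(F − S)/S = (11.1798 − 11.2882)/11.2882 = -0.0096029.
Annualise by dividing by T: -0.0096029 / (4/12) = -0.028809 → -2.88%.

-2.88%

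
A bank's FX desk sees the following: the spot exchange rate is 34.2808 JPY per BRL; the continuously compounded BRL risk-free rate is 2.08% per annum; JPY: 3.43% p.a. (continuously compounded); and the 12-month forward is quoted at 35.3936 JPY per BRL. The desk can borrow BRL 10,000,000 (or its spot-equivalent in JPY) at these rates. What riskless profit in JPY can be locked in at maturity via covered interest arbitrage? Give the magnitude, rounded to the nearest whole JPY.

T = 1 year.
Route A — deposit BRL, sell forward: 10,000,000 × 1.02101782765 × 35.3936 = JPY 361,374,965.85.
Route B — convert at spot, deposit JPY: 10,000,000 × 34.2808 × 1.03489502867 = JPY 354,770,294.99.
The quoted forward overvalues BRL, so borrow JPY, buy BRL at spot, deposit the BRL at 2.08%, and sell the proceeds forward at 35.3936.
The gap between the two covered legs is JPY 6,604,671.

JPY 6,604,671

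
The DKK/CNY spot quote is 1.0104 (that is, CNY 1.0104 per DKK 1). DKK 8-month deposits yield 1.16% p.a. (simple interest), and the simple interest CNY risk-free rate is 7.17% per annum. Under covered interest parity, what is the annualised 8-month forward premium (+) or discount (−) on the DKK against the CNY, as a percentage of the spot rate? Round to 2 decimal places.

+5.96%

T = 8/12 years.
No-arbitrage forward: 1.0104 × 1.047800 / 1.0077333 = 1.0505727 CNY/DKK.
(F − S)/S ÷ T = (1.0505727 − 1.0104)/1.0104/(8/12) = 0.059639 → 5.96%.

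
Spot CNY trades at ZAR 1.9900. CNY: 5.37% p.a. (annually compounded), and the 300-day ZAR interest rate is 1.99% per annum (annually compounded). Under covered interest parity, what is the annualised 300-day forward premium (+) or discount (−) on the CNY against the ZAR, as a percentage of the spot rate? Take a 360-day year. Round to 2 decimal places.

-3.22%

T = 300/360 years.
No-arbitrage forward: 1.99 × 1.016556 / 1.0445538 = 1.9366608 ZAR/CNY.
(F − S)/S ÷ T = (1.9366608 − 1.99)/1.99/(300/360) = -0.032164 → -3.22%.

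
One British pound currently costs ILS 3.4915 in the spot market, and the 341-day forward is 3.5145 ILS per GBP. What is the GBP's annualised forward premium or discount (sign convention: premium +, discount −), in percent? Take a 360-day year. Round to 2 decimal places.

+0.70%

T = 341/360 years.
Period premium: (3.5145 − 3.4915)/3.4915 = 0.0065874.
Annualise by dividing by T: 0.0065874 / (341/360) = 0.006954 → 0.70%.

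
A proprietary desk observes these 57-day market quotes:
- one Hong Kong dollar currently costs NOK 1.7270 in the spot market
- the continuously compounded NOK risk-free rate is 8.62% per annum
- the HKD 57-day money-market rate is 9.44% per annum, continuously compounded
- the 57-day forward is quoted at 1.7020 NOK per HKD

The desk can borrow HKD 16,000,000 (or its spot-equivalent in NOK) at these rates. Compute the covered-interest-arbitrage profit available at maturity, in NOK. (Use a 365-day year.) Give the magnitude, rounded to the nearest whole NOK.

T = 57/365 years.
Route A — deposit HKD, sell forward: 16,000,000 × 1.0148511158 × 1.7020 = NOK 27,636,425.59.
Route B — convert at spot, deposit NOK: 16,000,000 × 1.7270 × 1.013552382 = NOK 28,006,479.42.
The quoted forward undervalues HKD, so borrow HKD, convert to NOK at spot, deposit the NOK at 8.62%, and buy HKD forward at 1.7020 to cover the loan.
Arbitrage profit = |27,636,425.59 − 28,006,479.42| = NOK 370,054.

NOK 370,054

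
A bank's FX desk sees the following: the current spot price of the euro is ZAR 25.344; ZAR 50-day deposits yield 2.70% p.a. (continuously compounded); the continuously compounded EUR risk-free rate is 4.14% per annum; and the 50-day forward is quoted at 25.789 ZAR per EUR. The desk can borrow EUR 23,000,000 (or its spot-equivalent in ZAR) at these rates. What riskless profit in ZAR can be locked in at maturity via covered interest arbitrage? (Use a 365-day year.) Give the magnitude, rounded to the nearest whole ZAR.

ZAR 11,448,464

T = 50/365 years.
Keep in EUR, deliver into the forward: 23,000,000·1.00568734476·25.789 = ZAR 596,520,431.48.
Swap to ZAR now, deposit: 23,000,000·25.344·1.00370547851 = ZAR 585,071,967.89.
The quoted forward overvalues EUR, so borrow ZAR, buy EUR at spot, deposit the EUR at 4.14%, and sell the proceeds forward at 25.789.
Arbitrage profit = |596,520,431.48 − 585,071,967.89| = ZAR 11,448,464.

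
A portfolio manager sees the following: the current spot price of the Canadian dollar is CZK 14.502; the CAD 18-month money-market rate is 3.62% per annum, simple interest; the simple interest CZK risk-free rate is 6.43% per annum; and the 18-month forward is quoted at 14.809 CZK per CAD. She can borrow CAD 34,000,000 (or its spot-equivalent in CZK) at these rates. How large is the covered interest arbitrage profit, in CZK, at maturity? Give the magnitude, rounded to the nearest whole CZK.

CZK 9,778,033

T = 18/12 years.
Keep in CAD, deliver into the forward: 34,000,000·1.054300·14.809 = CZK 530,846,375.80.
Swap to CZK now, deposit: 34,000,000·14.502·1.096450 = CZK 540,624,408.60.
The quoted forward undervalues CAD, so borrow CAD, convert to CZK at spot, deposit the CZK at 6.43%, and buy CAD forward at 14.809 to cover the loan.
The gap between the two covered legs is CZK 9,778,033.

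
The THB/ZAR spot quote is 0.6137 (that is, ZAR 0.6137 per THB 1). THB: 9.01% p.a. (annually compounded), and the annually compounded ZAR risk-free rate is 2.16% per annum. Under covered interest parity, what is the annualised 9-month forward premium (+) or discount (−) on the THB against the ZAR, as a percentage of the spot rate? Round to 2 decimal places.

T = 9/12 years.
No-arbitrage forward: 0.6137 × 1.0161566 / 1.0668411 = 0.5845438 ZAR/THB.
(F − S)/S ÷ T = (0.5845438 − 0.6137)/0.6137/(9/12) = -0.063345 → -6.33%.

-6.33%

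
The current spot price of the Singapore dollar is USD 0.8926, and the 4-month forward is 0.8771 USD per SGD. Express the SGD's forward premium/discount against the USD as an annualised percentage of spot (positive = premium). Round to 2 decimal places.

-5.21%

T = 4/12 years.
Period premium: (0.8771 − 0.8926)/0.8926 = -0.0173650.
×(1/T) gives -5.21% p.a.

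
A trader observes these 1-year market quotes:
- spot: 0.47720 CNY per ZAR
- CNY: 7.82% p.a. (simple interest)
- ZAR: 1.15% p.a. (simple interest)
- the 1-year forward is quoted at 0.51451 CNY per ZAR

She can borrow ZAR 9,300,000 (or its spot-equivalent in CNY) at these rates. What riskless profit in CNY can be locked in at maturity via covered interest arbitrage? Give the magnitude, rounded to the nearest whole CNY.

T = 1 year.
Invest the ZAR and cover forward: 9,300,000 × 1.011500 × 0.51451 = CNY 4,839,969.84.
Convert at spot and invest in CNY: 9,300,000 × 0.47720 × 1.078200 = CNY 4,785,008.47.
The quoted forward overvalues ZAR, so borrow CNY, buy ZAR at spot, deposit the ZAR at 1.15%, and sell the proceeds forward at 0.51451.
The gap between the two covered legs is CNY 54,961.

CNY 54,961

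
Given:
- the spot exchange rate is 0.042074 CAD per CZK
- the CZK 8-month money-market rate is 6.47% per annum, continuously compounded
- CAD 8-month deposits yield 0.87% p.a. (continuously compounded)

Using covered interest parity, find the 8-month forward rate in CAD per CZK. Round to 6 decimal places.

T = 8/12 years.
CAD accumulates by e^(0.0087×8/12) = 1.0058169.
CZK accumulates by e^(0.0647×8/12) = 1.0440771.
So F = 0.042074 × 1.0058169 / 1.0440771 = 0.04053220 (CAD/CZK).

0.040532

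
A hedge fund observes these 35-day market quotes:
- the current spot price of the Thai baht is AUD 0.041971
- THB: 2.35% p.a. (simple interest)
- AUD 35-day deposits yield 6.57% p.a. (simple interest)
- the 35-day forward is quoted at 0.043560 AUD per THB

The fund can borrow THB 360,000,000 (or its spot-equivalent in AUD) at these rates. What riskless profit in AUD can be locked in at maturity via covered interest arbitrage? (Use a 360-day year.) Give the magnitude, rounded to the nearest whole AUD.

T = 35/360 years.
Invest the THB and cover forward: 360,000,000 × 1.0022847222 × 0.043560 = AUD 15,717,428.10.
Convert at spot and invest in AUD: 360,000,000 × 0.041971 × 1.0063875 = AUD 15,206,072.31.
The quoted forward overvalues THB, so borrow AUD, buy THB at spot, deposit the THB at 2.35%, and sell the proceeds forward at 0.043560.
Profit = 15,717,428.10 − 15,206,072.31 = AUD 511,356.

AUD 511,356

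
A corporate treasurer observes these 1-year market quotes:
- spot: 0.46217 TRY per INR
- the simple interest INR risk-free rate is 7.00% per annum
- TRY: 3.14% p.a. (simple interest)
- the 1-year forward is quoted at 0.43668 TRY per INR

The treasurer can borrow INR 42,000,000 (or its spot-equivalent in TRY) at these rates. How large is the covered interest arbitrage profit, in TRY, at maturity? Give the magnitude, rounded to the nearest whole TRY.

TRY 396,251

T = 1 year.
Keep in INR, deliver into the forward: 42,000,000·1.070000·0.43668 = TRY 19,624,399.20.
Swap to TRY now, deposit: 42,000,000·0.46217·1.031400 = TRY 20,020,649.80.
The quoted forward undervalues INR, so borrow INR, convert to TRY at spot, deposit the TRY at 3.14%, and buy INR forward at 0.43668 to cover the loan.
The gap between the two covered legs is TRY 396,251.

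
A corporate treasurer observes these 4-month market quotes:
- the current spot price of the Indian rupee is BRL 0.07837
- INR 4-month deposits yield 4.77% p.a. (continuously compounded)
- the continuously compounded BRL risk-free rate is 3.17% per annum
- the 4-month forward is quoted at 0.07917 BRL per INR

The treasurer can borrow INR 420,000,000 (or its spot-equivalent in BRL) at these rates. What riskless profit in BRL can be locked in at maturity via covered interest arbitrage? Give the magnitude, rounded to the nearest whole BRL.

BRL 519,273

T = 4/12 years.
Keep in INR, deliver into the forward: 420,000,000·1.0160270776·0.07917 = BRL 33,784,322.77.
Swap to BRL now, deposit: 420,000,000·0.07837·1.010622691 = BRL 33,265,050.12.
The quoted forward overvalues INR, so borrow BRL, buy INR at spot, deposit the INR at 4.77%, and sell the proceeds forward at 0.07917.
Profit = 33,784,322.77 − 33,265,050.12 = BRL 519,273.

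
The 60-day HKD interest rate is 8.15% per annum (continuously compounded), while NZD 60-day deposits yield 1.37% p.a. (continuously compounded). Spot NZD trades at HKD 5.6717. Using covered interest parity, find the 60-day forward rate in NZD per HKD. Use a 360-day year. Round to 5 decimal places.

0.17433

T = 60/360 years.
Growth of 1 HKD over T: e^(0.0815×60/360) = 1.013676.
NZD accumulates by e^(0.0137×60/360) = 1.0022859.
So F = 5.6717 × 1.013676 / 1.0022859 = 5.736154 (HKD/NZD).
Quoted the other way: 1/5.736154 = 0.17433 NZD per HKD.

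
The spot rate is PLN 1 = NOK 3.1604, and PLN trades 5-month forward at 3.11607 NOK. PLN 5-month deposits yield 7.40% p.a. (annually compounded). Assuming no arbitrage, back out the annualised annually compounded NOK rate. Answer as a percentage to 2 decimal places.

T = 5/12 years.
CIP gives F = S · g_NOK/g_PLN, so g_NOK/g_PLN = 3.11607/3.1604 = 0.9859733.
The PLN side grows by (1 + 0.0740)^(5/12) = 1.0301927.
Hence g_NOK = 1.0157425.
r = 1.0157425^(12/5) − 1 = 0.038199 → 3.82%.

3.82%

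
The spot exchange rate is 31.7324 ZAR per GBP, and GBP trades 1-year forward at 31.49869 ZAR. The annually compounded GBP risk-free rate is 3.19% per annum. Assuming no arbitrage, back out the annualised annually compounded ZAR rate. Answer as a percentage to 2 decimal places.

2.43%

T = 1 year.
By CIP, F/S equals the ZAR-to-GBP growth ratio: 31.49869/31.7324 = 0.9926350.
GBP growth factor: (1 + 0.0319)^1 = 1.031900.
Hence g_ZAR = 1.0243001.
Annualise: 1.0243001^(1/1) − 1 = 0.024300 = 2.43%.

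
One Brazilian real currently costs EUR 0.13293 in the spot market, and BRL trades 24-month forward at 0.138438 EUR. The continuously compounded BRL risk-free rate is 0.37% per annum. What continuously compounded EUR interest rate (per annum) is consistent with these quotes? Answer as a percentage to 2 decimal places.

2.40%

T = 2 years.
CIP gives F = S · g_EUR/g_BRL, so g_EUR/g_BRL = 0.138438/0.13293 = 1.0414353.
BRL growth factor: e^(0.0037×2) = 1.0074274.
Hence g_EUR = 1.0491705.
r = ln(1.0491705)/2 = 0.024000 → 2.40%.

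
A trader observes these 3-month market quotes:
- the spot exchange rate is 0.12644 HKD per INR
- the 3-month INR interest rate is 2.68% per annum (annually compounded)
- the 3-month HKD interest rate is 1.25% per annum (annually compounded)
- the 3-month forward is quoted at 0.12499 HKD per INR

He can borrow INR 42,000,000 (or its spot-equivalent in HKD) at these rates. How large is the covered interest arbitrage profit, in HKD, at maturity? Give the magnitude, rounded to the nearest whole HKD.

T = 3/12 years.
Keep in INR, deliver into the forward: 42,000,000·1.006633699·0.12499 = HKD 5,284,404.13.
Swap to HKD now, deposit: 42,000,000·0.12644·1.003110457 = HKD 5,326,998.02.
The quoted forward undervalues INR, so borrow INR, convert to HKD at spot, deposit the HKD at 1.25%, and buy INR forward at 0.12499 to cover the loan.
The gap between the two covered legs is HKD 42,594.

HKD 42,594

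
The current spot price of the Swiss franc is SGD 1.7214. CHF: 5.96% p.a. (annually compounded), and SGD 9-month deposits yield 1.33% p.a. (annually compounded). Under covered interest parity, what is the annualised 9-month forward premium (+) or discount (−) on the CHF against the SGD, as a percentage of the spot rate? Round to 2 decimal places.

T = 9/12 years.
CIP forward (SGD per CHF) = 1.7214 × 1.0099585/1.044375 = 1.6646727.
(F − S)/S ÷ T = (1.6646727 − 1.7214)/1.7214/(9/12) = -0.043939 → -4.39%.

-4.39%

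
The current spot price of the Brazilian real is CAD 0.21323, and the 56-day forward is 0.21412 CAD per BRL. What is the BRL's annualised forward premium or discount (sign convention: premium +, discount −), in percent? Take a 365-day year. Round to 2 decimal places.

T = 56/365 years.
(F − S)/S = (0.21412 − 0.21323)/0.21323 = 0.0041739.
Annualise by dividing by T: 0.0041739 / (56/365) = 0.027205 → 2.72%.

+2.72%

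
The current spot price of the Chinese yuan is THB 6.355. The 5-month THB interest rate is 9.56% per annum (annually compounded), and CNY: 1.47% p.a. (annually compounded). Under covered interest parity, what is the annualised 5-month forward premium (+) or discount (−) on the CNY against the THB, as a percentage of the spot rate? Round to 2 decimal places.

+7.79%

T = 5/12 years.
F = S · g_THB/g_CNY = 6.355 × 1.0387754/1.0060989 = 6.561400.
(F − S)/S ÷ T = (6.561400 − 6.355)/6.355/(5/12) = 0.077948 → 7.79%.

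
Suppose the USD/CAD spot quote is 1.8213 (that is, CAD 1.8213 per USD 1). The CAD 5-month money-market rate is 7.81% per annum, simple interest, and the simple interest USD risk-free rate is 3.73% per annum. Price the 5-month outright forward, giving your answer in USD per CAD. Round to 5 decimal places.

0.54002

T = 5/12 years.
Growth of 1 CAD over T: 1 + 0.0781×5/12 = 1.0325417.
USD accumulates by 1 + 0.0373×5/12 = 1.0155417.
Forward (CAD per USD) = 1.8213 × 1.0325417 / 1.0155417 = 1.851788.
Invert for USD per CAD: 1 / 1.851788 = 0.54002.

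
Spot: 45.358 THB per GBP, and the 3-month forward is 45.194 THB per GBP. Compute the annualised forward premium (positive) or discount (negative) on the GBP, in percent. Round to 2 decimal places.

T = 3/12 years.
Period premium: (45.194 − 45.358)/45.358 = -0.0036157.
Annualise by dividing by T: -0.0036157 / (3/12) = -0.014463 → -1.45%.

-1.45%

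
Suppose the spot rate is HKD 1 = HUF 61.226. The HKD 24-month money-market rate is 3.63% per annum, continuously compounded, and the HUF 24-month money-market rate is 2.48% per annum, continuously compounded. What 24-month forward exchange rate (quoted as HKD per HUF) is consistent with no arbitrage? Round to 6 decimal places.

0.016713

T = 2 years.
Growth of 1 HUF over T: e^(0.0248×2) = 1.0508507.
HKD accumulates by e^(0.0363×2) = 1.0753003.
CIP: F = S · (grow HUF)/(grow HKD) = 61.226 × 1.0508507/1.0753003 = 59.83388 HUF per HKD.
Quoted the other way: 1/59.83388 = 0.016713 HKD per HUF.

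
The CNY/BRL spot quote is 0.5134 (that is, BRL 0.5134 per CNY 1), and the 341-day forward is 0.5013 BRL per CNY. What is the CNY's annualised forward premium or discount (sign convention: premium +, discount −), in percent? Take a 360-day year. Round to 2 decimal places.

-2.49%

T = 341/360 years.
Period premium: (0.5013 − 0.5134)/0.5134 = -0.0235684.
Per annum: -0.0235684 / (341/360) = -0.024882 = -2.49%.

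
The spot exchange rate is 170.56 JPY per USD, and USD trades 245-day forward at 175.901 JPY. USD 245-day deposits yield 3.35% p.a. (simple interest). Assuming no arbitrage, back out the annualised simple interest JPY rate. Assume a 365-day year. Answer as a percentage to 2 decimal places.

T = 245/365 years.
F/S = 175.901/170.56 = 1.0313145 = (growth of JPY) / (growth of USD).
The USD side grows by 1 + 0.0335×245/365 = 1.0224863.
That pins the JPY growth at 1.0545049.
r = (1.0545049 − 1)/(245/365) = 0.081201 → 8.12%.

8.12%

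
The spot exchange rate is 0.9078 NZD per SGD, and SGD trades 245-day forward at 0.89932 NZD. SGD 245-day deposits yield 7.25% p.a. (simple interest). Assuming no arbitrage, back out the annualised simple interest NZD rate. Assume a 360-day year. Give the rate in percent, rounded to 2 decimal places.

T = 245/360 years.
CIP gives F = S · g_NZD/g_SGD, so g_NZD/g_SGD = 0.89932/0.9078 = 0.9906587.
SGD growth factor: 1 + 0.0725×245/360 = 1.0493403.
Hence g_NZD = 1.0395381.
r = (1.0395381 − 1)/(245/360) = 0.058097 → 5.81%.

5.81%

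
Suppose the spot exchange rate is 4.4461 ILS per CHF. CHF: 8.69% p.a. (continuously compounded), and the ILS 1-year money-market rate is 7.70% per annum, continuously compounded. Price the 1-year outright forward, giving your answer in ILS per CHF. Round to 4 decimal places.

T = 1 year.
Growth of 1 ILS over T: e^(0.0770×1) = 1.0800421.
CHF accumulates by e^(0.0869×1) = 1.0907876.
CIP: F = S · (grow ILS)/(grow CHF) = 4.4461 × 1.0800421/1.0907876 = 4.402301 ILS per CHF.

4.4023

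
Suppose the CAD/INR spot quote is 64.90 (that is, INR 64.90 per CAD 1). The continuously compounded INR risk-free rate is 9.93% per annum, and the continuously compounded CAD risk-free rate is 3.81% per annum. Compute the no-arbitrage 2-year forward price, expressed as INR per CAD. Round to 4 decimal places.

T = 2 years.
Growth of 1 INR over T: e^(0.0993×2) = 1.21969399.
CAD accumulates by e^(0.0381×2) = 1.07917839.
Forward (INR per CAD) = 64.9 × 1.21969399 / 1.07917839 = 73.350375.

73.3504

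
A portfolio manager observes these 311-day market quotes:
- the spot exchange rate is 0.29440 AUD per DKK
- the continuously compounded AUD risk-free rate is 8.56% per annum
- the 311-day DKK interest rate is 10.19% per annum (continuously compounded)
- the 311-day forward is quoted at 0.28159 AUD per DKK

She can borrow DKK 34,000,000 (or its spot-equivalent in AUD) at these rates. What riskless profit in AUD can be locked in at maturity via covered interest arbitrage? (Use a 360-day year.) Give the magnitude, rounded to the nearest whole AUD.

AUD 322,778

T = 311/360 years.
Keep in DKK, deliver into the forward: 34,000,000·1.0920211855·0.28159 = AUD 10,455,076.35.
Swap to AUD now, deposit: 34,000,000·0.29440·1.0767517701 = AUD 10,777,854.52.
The quoted forward undervalues DKK, so borrow DKK, convert to AUD at spot, deposit the AUD at 8.56%, and buy DKK forward at 0.28159 to cover the loan.
Arbitrage profit = |10,455,076.35 − 10,777,854.52| = AUD 322,778.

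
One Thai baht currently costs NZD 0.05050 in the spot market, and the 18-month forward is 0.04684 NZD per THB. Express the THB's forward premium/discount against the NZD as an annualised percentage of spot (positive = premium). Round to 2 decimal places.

-4.83%

T = 18/12 years.
(F − S)/S = (0.04684 − 0.0505)/0.0505 = -0.0724752.
×(1/T) gives -4.83% p.a.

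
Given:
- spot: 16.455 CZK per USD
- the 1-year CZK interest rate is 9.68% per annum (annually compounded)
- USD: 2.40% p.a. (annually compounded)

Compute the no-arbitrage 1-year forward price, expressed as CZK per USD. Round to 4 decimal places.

17.6248

T = 1 year.
CZK growth factor: (1 + 0.0968)^1 = 1.096800.
Growth of 1 USD over T: (1 + 0.0240)^1 = 1.024000.
Forward (CZK per USD) = 16.455 × 1.096800 / 1.024000 = 17.624848.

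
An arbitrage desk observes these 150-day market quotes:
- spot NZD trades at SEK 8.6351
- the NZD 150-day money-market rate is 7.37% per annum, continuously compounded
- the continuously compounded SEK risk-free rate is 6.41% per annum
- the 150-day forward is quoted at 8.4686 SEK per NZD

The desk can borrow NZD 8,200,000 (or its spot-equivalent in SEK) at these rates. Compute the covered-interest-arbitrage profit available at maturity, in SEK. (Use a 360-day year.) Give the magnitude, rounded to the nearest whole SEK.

T = 150/360 years.
Invest the NZD and cover forward: 8,200,000 × 1.0311846978 × 8.4686 = SEK 71,608,064.00.
Convert at spot and invest in SEK: 8,200,000 × 8.6351 × 1.0270681975 = SEK 72,724,460.06.
The quoted forward undervalues NZD, so borrow NZD, convert to SEK at spot, deposit the SEK at 6.41%, and buy NZD forward at 8.4686 to cover the loan.
The gap between the two covered legs is SEK 1,116,396.

SEK 1,116,396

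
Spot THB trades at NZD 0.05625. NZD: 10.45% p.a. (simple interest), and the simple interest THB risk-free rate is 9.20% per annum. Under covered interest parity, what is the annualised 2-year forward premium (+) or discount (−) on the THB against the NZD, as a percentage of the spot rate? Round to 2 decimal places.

T = 2 years.
F = S · g_NZD/g_THB = 0.05625 × 1.209000/1.184000 = 0.05743771.
Annualised premium = (F − S)/S × (1/T) = (0.05743771 − 0.05625)/0.05625 ÷ 2 = 1.06%.

+1.06%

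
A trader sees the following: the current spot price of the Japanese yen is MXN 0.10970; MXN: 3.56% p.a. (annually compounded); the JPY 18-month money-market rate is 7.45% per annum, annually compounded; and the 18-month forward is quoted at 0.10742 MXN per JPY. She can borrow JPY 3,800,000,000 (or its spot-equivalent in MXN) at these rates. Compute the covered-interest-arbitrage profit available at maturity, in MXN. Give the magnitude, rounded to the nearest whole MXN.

T = 18/12 years.
Keep in JPY, deliver into the forward: 3,800,000,000·1.11380619662·0.10742 = MXN 454,651,234.24.
Swap to MXN now, deposit: 3,800,000,000·0.10970·1.05387247711 = MXN 439,317,280.81.
The quoted forward overvalues JPY, so borrow MXN, buy JPY at spot, deposit the JPY at 7.45%, and sell the proceeds forward at 0.10742.
Arbitrage profit = |454,651,234.24 − 439,317,280.81| = MXN 15,333,953.

MXN 15,333,953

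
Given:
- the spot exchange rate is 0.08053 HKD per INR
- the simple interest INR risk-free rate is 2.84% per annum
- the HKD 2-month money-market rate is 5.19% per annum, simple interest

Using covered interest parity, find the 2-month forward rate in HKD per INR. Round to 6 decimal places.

T = 2/12 years.
HKD accumulates by 1 + 0.0519×2/12 = 1.008650.
INR growth factor: 1 + 0.0284×2/12 = 1.0047333.
Forward (HKD per INR) = 0.08053 × 1.008650 / 1.0047333 = 0.08084393.

0.080844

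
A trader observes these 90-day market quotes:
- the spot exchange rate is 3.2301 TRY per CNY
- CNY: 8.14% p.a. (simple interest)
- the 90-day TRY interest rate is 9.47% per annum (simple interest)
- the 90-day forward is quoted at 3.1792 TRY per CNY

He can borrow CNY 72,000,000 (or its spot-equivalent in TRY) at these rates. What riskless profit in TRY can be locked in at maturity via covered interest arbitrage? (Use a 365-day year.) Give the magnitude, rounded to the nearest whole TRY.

T = 90/365 years.
Route A — deposit CNY, sell forward: 72,000,000 × 1.02007123288 × 3.1792 = TRY 233,496,753.38.
Route B — convert at spot, deposit TRY: 72,000,000 × 3.2301 × 1.02335068493 = TRY 237,997,803.41.
The quoted forward undervalues CNY, so borrow CNY, convert to TRY at spot, deposit the TRY at 9.47%, and buy CNY forward at 3.1792 to cover the loan.
Profit = 237,997,803.41 − 233,496,753.38 = TRY 4,501,050.

TRY 4,501,050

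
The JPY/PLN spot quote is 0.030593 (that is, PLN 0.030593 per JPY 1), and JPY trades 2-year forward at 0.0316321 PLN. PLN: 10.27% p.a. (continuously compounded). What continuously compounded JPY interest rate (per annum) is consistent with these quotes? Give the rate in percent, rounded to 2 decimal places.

8.60%

T = 2 years.
F/S = 0.0316321/0.030593 = 1.0339653 = (growth of PLN) / (growth of JPY).
The PLN side grows by e^(0.1027×2) = 1.2280162.
Hence g_JPY = 1.1876764.
r = ln(1.1876764)/2 = 0.085999 → 8.60%.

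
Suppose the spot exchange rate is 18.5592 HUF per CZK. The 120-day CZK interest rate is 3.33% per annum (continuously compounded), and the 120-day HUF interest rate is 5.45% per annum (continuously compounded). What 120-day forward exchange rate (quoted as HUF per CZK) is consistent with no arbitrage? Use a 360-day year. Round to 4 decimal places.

18.6908

T = 120/360 years.
HUF accumulates by e^(0.0545×120/360) = 1.01833268.
Growth of 1 CZK over T: e^(0.0333×120/360) = 1.01116183.
CIP: F = S · (grow HUF)/(grow CZK) = 18.5592 × 1.01833268/1.01116183 = 18.690816 HUF per CZK.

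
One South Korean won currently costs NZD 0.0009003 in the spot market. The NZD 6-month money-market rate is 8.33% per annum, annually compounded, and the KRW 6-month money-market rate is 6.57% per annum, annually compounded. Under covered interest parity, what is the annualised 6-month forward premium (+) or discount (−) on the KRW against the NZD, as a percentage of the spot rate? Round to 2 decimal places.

T = 6/12 years.
F = S · g_NZD/g_KRW = 0.0009003 × 1.040817/1.0323275 = 0.0009077038.
(F − S)/S ÷ T = (0.0009077038 − 0.0009003)/0.0009003/(6/12) = 0.016447 → 1.64%.

+1.64%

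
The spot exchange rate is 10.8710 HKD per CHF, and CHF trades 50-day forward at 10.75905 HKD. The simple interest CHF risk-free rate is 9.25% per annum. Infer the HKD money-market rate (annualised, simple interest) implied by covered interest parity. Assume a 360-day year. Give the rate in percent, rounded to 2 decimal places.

1.74%

T = 50/360 years.
CIP gives F = S · g_HKD/g_CHF, so g_HKD/g_CHF = 10.75905/10.871 = 0.9897020.
CHF growth factor: 1 + 0.0925×50/360 = 1.0128472.
Hence g_HKD = 1.0024169.
r = (1.0024169 − 1)/(50/360) = 0.017402 → 1.74%.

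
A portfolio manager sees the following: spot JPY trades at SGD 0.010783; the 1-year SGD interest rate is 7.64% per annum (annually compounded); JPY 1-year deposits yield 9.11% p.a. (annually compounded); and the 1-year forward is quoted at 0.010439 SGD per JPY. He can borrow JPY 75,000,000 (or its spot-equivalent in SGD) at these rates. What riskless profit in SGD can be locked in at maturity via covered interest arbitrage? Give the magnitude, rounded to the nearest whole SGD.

SGD 16,262

T = 1 year.
Invest the JPY and cover forward: 75,000,000 × 1.091100 × 0.010439 = SGD 854,249.47.
Convert at spot and invest in SGD: 75,000,000 × 0.010783 × 1.076400 = SGD 870,511.59.
The quoted forward undervalues JPY, so borrow JPY, convert to SGD at spot, deposit the SGD at 7.64%, and buy JPY forward at 0.010439 to cover the loan.
The gap between the two covered legs is SGD 16,262.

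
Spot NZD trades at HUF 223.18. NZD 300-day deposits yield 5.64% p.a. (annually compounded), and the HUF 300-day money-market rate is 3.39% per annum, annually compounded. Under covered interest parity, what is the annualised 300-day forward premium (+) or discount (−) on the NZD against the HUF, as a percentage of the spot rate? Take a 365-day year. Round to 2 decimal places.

T = 300/365 years.
F = S · g_HUF/g_NZD = 223.18 × 1.027780/1.0461284 = 219.26557.
(F − S)/S ÷ T = (219.26557 − 223.18)/223.18/(300/365) = -0.021340 → -2.13%.

-2.13%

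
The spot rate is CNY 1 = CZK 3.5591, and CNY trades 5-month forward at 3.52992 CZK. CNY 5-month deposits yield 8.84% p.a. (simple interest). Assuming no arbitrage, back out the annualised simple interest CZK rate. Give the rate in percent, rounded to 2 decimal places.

T = 5/12 years.
F/S = 3.52992/3.5591 = 0.9918013 = (growth of CZK) / (growth of CNY).
CNY growth factor: 1 + 0.0884×5/12 = 1.0368333.
Hence g_CZK = 1.0283326.
(1.0283326 − 1)/T = 0.067998, i.e. 6.80%.

6.80%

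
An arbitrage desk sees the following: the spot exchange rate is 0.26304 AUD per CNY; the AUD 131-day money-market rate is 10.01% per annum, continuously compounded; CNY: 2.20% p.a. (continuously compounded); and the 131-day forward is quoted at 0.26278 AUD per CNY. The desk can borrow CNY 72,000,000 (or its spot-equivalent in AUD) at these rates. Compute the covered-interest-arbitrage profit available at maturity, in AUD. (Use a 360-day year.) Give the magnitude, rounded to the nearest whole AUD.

T = 131/360 years.
Route A — deposit CNY, sell forward: 72,000,000 × 1.0080376857 × 0.26278 = AUD 19,072,234.30.
Route B — convert at spot, deposit AUD: 72,000,000 × 0.26304 × 1.0370968069 = AUD 19,641,451.97.
The quoted forward undervalues CNY, so borrow CNY, convert to AUD at spot, deposit the AUD at 10.01%, and buy CNY forward at 0.26278 to cover the loan.
The gap between the two covered legs is AUD 569,218.

AUD 569,218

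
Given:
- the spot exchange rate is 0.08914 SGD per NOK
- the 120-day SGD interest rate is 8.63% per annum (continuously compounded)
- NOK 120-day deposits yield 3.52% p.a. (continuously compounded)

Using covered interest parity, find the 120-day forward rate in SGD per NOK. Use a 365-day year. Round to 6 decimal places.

0.090650

T = 120/365 years.
SGD growth factor: e^(0.0863×120/365) = 1.0287789.
Growth of 1 NOK over T: e^(0.0352×120/365) = 1.0116398.
CIP: F = S · (grow SGD)/(grow NOK) = 0.08914 × 1.0287789/1.0116398 = 0.09065020 SGD per NOK.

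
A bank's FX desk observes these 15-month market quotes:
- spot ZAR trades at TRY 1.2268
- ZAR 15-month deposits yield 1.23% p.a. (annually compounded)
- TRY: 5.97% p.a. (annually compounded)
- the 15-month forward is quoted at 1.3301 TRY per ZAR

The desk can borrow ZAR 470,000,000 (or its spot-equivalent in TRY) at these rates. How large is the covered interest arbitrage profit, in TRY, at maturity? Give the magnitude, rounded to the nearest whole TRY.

T = 15/12 years.
Route A — deposit ZAR, sell forward: 470,000,000 × 1.01539856676 × 1.3301 = TRY 634,773,367.81.
Route B — convert at spot, deposit TRY: 470,000,000 × 1.2268 × 1.07517378771 = TRY 619,940,905.30.
The quoted forward overvalues ZAR, so borrow TRY, buy ZAR at spot, deposit the ZAR at 1.23%, and sell the proceeds forward at 1.3301.
The gap between the two covered legs is TRY 14,832,463.

TRY 14,832,463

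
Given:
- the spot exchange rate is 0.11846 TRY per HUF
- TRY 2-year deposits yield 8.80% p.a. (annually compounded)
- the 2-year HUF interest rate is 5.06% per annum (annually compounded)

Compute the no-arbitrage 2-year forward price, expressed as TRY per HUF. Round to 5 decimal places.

0.12704

T = 2 years.
TRY accumulates by (1 + 0.0880)^2 = 1.183744.
HUF accumulates by (1 + 0.0506)^2 = 1.1037604.
CIP: F = S · (grow TRY)/(grow HUF) = 0.11846 × 1.183744/1.1037604 = 0.1270442 TRY per HUF.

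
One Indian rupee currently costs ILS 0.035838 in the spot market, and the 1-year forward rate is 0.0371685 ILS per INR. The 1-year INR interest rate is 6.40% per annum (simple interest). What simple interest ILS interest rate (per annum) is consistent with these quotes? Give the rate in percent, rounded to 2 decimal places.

10.35%

T = 1 year.
By CIP, F/S equals the ILS-to-INR growth ratio: 0.0371685/0.035838 = 1.0371254.
INR growth factor: 1 + 0.0640×1 = 1.064000.
That pins the ILS growth at 1.1035014.
(1.1035014 − 1)/T = 0.103501, i.e. 10.35%.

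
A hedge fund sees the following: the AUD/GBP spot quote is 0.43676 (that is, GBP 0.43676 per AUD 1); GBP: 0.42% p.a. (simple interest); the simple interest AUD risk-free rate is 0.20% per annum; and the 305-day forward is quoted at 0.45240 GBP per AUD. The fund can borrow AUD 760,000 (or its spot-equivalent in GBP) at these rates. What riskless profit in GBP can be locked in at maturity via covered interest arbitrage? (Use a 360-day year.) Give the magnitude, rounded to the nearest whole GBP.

T = 305/360 years.
Invest the AUD and cover forward: 760,000 × 1.00169444 × 0.45240 = GBP 344,406.59.
Convert at spot and invest in GBP: 760,000 × 0.43676 × 1.00355833 = GBP 333,118.74.
The quoted forward overvalues AUD, so borrow GBP, buy AUD at spot, deposit the AUD at 0.20%, and sell the proceeds forward at 0.45240.
Profit = 344,406.59 − 333,118.74 = GBP 11,288.

GBP 11,288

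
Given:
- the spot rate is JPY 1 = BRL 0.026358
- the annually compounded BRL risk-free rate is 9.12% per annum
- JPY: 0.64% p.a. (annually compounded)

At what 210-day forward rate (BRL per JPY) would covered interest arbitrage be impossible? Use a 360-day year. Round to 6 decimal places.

T = 210/360 years.
BRL growth factor: (1 + 0.0912)^(210/360) = 1.0522305.
Growth of 1 JPY over T: (1 + 0.0064)^(210/360) = 1.0037284.
CIP: F = S · (grow BRL)/(grow JPY) = 0.026358 × 1.0522305/1.0037284 = 0.02763167 BRL per JPY.

0.027632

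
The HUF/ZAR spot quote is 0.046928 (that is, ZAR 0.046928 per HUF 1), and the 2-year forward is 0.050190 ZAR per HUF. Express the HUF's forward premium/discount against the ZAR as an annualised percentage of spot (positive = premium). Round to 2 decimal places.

T = 2 years.
(F − S)/S = (0.050190 − 0.046928)/0.046928 = 0.0695107.
Per annum: 0.0695107 / 2 = 0.034755 = 3.48%.

+3.48%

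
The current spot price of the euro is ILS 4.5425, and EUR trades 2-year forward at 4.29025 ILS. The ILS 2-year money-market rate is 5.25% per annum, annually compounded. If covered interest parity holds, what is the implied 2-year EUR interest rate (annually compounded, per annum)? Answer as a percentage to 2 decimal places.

T = 2 years.
F/S = 4.29025/4.5425 = 0.9444689 = (growth of ILS) / (growth of EUR).
The ILS side grows by (1 + 0.0525)^2 = 1.1077562.
Hence g_EUR = 1.172888.
Annualise: 1.172888^(1/2) − 1 = 0.083000 = 8.30%.

8.30%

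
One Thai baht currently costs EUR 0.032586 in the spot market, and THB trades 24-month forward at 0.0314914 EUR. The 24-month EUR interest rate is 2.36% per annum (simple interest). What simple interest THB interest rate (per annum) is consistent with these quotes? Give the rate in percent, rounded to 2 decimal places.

4.18%

T = 2 years.
F/S = 0.0314914/0.032586 = 0.9664089 = (growth of EUR) / (growth of THB).
The EUR side grows by 1 + 0.0236×2 = 1.047200.
So the THB growth factor = 1.0835993.
r = (1.0835993 − 1)/2 = 0.041800 → 4.18%.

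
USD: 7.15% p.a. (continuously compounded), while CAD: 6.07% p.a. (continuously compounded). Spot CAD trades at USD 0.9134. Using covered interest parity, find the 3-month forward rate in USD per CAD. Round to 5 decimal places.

0.91587

T = 3/12 years.
USD growth factor: e^(0.0715×3/12) = 1.0180357.
CAD accumulates by e^(0.0607×3/12) = 1.0152907.
So F = 0.9134 × 1.0180357 / 1.0152907 = 0.9158695 (USD/CAD).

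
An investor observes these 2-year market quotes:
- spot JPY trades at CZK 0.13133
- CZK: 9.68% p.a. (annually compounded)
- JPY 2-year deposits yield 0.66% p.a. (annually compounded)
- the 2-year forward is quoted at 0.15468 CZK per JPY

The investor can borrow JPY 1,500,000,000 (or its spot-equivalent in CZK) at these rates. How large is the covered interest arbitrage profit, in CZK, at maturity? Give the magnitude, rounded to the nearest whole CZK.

T = 2 years.
Route A — deposit JPY, sell forward: 1,500,000,000 × 1.01324356 × 0.15468 = CZK 235,092,770.79.
Route B — convert at spot, deposit CZK: 1,500,000,000 × 0.13133 × 1.20297024 = CZK 236,979,122.43.
The quoted forward undervalues JPY, so borrow JPY, convert to CZK at spot, deposit the CZK at 9.68%, and buy JPY forward at 0.15468 to cover the loan.
Profit = 236,979,122.43 − 235,092,770.79 = CZK 1,886,352.

CZK 1,886,352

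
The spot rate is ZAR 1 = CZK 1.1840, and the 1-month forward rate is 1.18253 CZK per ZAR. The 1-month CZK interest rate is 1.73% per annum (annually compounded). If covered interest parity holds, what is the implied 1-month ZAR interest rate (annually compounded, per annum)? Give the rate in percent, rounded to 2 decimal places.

3.26%

T = 1/12 years.
CIP gives F = S · g_CZK/g_ZAR, so g_CZK/g_ZAR = 1.18253/1.184 = 0.9987584.
The CZK side grows by (1 + 0.0173)^(1/12) = 1.0014304.
So the ZAR growth factor = 1.0026753.
r = 1.0026753^(12/1) − 1 = 0.032580 → 3.26%.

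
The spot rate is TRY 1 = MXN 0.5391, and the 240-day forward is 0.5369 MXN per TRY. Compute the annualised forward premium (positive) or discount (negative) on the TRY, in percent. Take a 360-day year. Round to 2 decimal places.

T = 240/360 years.
(F − S)/S = (0.5369 − 0.5391)/0.5391 = -0.0040809.
×(1/T) gives -0.61% p.a.

-0.61%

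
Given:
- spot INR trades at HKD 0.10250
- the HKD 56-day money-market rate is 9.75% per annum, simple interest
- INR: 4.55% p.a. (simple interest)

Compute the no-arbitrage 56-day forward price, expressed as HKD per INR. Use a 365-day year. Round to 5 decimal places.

T = 56/365 years.
HKD growth factor: 1 + 0.0975×56/365 = 1.0149589.
INR accumulates by 1 + 0.0455×56/365 = 1.0069808.
Forward (HKD per INR) = 0.1025 × 1.0149589 / 1.0069808 = 0.1033121.

0.10331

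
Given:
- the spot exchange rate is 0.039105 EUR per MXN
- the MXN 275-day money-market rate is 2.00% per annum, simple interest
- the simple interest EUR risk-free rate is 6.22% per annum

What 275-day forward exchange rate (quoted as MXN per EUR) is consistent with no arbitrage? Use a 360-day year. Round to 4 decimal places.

T = 275/360 years.
Growth of 1 EUR over T: 1 + 0.0622×275/360 = 1.04751389.
MXN growth factor: 1 + 0.0200×275/360 = 1.01527778.
So F = 0.039105 × 1.04751389 / 1.01527778 = 0.040346624 (EUR/MXN).
Invert for MXN per EUR: 1 / 0.040346624 = 24.7852.

24.7852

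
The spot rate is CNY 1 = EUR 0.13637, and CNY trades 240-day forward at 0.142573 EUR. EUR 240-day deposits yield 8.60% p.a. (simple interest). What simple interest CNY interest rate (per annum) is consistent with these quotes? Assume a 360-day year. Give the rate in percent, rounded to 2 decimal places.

T = 240/360 years.
By CIP, F/S equals the EUR-to-CNY growth ratio: 0.142573/0.13637 = 1.0454865.
The EUR side grows by 1 + 0.0860×240/360 = 1.0573333.
That pins the CNY growth at 1.0113314.
(1.0113314 − 1)/T = 0.016997, i.e. 1.70%.

1.70%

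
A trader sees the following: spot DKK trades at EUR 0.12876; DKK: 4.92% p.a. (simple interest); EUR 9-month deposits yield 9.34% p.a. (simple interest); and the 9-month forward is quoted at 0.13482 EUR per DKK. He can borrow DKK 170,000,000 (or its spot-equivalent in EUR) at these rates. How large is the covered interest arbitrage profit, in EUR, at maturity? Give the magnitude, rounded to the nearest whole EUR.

EUR 342,587

T = 9/12 years.
Keep in DKK, deliver into the forward: 170,000,000·1.036900·0.13482 = EUR 23,765,125.86.
Swap to EUR now, deposit: 170,000,000·0.12876·1.070050 = EUR 23,422,538.46.
The quoted forward overvalues DKK, so borrow EUR, buy DKK at spot, deposit the DKK at 4.92%, and sell the proceeds forward at 0.13482.
Arbitrage profit = |23,765,125.86 − 23,422,538.46| = EUR 342,587.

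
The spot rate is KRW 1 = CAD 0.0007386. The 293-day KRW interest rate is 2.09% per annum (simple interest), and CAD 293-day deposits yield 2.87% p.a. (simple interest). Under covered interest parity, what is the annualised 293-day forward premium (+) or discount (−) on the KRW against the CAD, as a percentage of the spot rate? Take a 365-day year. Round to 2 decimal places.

T = 293/365 years.
No-arbitrage forward: 0.0007386 × 1.0230386 / 1.0167773 = 0.0007431483 CAD/KRW.
Annualised premium = (F − S)/S × (1/T) = (0.0007431483 − 0.0007386)/0.0007386 ÷ (293/365) = 0.77%.

+0.77%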